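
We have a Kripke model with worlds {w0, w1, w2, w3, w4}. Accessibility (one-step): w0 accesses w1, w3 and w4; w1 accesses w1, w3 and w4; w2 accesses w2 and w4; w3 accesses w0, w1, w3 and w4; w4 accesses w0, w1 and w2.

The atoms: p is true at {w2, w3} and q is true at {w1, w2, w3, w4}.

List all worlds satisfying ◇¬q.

w0: successors {w1, w3, w4}; ¬q there: w1:F, w3:F, w4:F. ✗
w1: successors {w1, w3, w4}; ¬q there: w1:F, w3:F, w4:F. ✗
w2: successors {w2, w4}; ¬q there: w2:F, w4:F. ✗
w3: successors {w0, w1, w3, w4}; ¬q there: w0:T, w1:F, w3:F, w4:F. ✓
w4: successors {w0, w1, w2}; ¬q there: w0:T, w1:F, w2:F. ✓

{w3, w4}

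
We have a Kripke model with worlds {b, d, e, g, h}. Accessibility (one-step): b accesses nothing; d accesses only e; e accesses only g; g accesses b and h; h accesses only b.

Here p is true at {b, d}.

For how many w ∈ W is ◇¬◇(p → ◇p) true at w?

2

b: no successors, so ◇¬◇(p → ◇p) fails. ✗
d: successors {e}; ¬◇(p → ◇p) there: e:F. ✗
e: successors {g}; ¬◇(p → ◇p) there: g:F. ✗
g: successors {b, h}; ¬◇(p → ◇p) there: b:T, h:T. ✓
h: successors {b}; ¬◇(p → ◇p) there: b:T. ✓
Satisfying worlds: {g, h}.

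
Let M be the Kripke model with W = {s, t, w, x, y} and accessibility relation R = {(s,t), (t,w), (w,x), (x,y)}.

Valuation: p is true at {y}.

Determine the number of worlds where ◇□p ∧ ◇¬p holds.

1

s: ◇□p is F, ◇¬p is T. ✗
t: ◇□p is F, ◇¬p is T. ✗
w: ◇□p is T, ◇¬p is T. ✓
x: ◇□p is T, ◇¬p is F. ✗
y: ◇□p is F, ◇¬p is F. ✗
Satisfying worlds: {w}.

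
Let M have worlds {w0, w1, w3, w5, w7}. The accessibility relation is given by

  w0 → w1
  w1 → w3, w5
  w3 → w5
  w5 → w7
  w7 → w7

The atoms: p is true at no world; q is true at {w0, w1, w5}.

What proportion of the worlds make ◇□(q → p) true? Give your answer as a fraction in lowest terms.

w0: successors {w1}; □(q → p) there: w1:F. ✗
w1: successors {w3, w5}; □(q → p) there: w3:F, w5:T. ✓
w3: successors {w5}; □(q → p) there: w5:T. ✓
w5: successors {w7}; □(q → p) there: w7:T. ✓
w7: successors {w7}; □(q → p) there: w7:T. ✓
That's 4 of 5 worlds, so 4/5.

4/5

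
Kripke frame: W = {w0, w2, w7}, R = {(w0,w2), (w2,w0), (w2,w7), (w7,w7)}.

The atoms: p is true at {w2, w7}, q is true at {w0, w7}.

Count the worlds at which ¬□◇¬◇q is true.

w0: □◇¬◇q is T. ✗
w2: □◇¬◇q is F. ✓
w7: □◇¬◇q is F. ✓
Satisfying worlds: {w2, w7}.

2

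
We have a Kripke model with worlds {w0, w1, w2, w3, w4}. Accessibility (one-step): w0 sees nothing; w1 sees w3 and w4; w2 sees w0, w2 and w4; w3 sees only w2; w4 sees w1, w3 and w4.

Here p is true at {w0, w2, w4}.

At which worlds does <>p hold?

w0: no successors, so <>p fails. ✗
w1: successors {w3, w4}; p there: w3:F, w4:T. ✓
w2: successors {w0, w2, w4}; p there: w0:T, w2:T, w4:T. ✓
w3: successors {w2}; p there: w2:T. ✓
w4: successors {w1, w3, w4}; p there: w1:F, w3:F, w4:T. ✓

{w1, w2, w3, w4}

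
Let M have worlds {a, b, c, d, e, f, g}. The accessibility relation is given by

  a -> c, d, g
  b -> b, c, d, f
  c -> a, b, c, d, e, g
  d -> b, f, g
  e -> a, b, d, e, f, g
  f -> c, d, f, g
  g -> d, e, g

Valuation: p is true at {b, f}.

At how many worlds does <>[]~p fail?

a: successors {c, d, g}; []~p there: c:F, d:F, g:T. ✓
b: successors {b, c, d, f}; []~p there: b:F, c:F, d:F, f:F. ✗
c: successors {a, b, c, d, e, g}; []~p there: a:T, b:F, c:F, d:F, e:F, g:T. ✓
d: successors {b, f, g}; []~p there: b:F, f:F, g:T. ✓
e: successors {a, b, d, e, f, g}; []~p there: a:T, b:F, d:F, e:F, f:F, g:T. ✓
f: successors {c, d, f, g}; []~p there: c:F, d:F, f:F, g:T. ✓
g: successors {d, e, g}; []~p there: d:F, e:F, g:T. ✓
Satisfying worlds: {a, c, d, e, f, g}.
So <>[]~p fails at the other 1 world.

1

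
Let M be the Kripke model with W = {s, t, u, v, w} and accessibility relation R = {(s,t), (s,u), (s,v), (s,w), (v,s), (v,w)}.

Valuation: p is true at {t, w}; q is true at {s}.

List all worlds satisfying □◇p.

s: successors {t, u, v, w}; ◇p there: t:F, u:F, v:T, w:F. ✗
t: no successors, so □◇p holds vacuously. ✓
u: no successors, so □◇p holds vacuously. ✓
v: successors {s, w}; ◇p there: s:T, w:F. ✗
w: no successors, so □◇p holds vacuously. ✓

{t, u, w}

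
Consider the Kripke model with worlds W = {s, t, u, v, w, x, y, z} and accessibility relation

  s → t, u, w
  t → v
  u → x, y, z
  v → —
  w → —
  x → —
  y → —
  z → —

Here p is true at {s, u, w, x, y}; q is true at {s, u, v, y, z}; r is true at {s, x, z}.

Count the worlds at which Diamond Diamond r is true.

s: successors {t, u, w}; Diamond r there: t:F, u:T, w:F. ✓
t: successors {v}; Diamond r there: v:F. ✗
u: successors {x, y, z}; Diamond r there: x:F, y:F, z:F. ✗
v: no successors, so Diamond Diamond r fails. ✗
w: no successors, so Diamond Diamond r fails. ✗
x: no successors, so Diamond Diamond r fails. ✗
y: no successors, so Diamond Diamond r fails. ✗
z: no successors, so Diamond Diamond r fails. ✗
Satisfying worlds: {s}.

1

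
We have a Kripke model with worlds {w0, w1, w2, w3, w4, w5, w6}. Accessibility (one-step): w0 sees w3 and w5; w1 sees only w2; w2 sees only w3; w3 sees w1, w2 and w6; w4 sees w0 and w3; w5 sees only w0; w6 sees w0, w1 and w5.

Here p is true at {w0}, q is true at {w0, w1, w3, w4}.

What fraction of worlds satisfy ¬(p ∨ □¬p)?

3/7

w0: p ∨ □¬p is T. ✗
w1: p ∨ □¬p is T. ✗
w2: p ∨ □¬p is T. ✗
w3: p ∨ □¬p is T. ✗
w4: p ∨ □¬p is F. ✓
w5: p ∨ □¬p is F. ✓
w6: p ∨ □¬p is F. ✓
That's 3 of 7 worlds, so 3/7.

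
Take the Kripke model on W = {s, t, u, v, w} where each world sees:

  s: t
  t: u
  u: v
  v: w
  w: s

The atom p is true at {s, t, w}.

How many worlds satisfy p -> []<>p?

s: p is T, []<>p is F. ✗
t: p is T, []<>p is F. ✗
u: p is F, []<>p is T. ✓
v: p is F, []<>p is T. ✓
w: p is T, []<>p is T. ✓
Satisfying worlds: {u, v, w}.

3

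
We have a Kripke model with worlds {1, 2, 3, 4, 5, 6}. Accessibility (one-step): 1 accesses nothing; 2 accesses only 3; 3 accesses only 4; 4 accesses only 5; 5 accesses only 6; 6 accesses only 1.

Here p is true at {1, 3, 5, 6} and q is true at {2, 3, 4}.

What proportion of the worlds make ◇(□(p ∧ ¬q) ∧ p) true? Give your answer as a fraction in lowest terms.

1/2

1: no successors, so ◇(□(p ∧ ¬q) ∧ p) fails. ✗
2: successors {3}; □(p ∧ ¬q) ∧ p there: 3:F. ✗
3: successors {4}; □(p ∧ ¬q) ∧ p there: 4:F. ✗
4: successors {5}; □(p ∧ ¬q) ∧ p there: 5:T. ✓
5: successors {6}; □(p ∧ ¬q) ∧ p there: 6:T. ✓
6: successors {1}; □(p ∧ ¬q) ∧ p there: 1:T. ✓
That's 3 of 6 worlds, so 3/6 = 1/2.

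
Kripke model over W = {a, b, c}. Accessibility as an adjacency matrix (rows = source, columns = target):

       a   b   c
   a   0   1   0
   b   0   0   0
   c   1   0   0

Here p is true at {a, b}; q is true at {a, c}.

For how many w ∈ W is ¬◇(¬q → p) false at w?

2

a: ◇(¬q → p) is T. ✗
b: ◇(¬q → p) is F. ✓
c: ◇(¬q → p) is T. ✗
Satisfying worlds: {b}.
So ¬◇(¬q → p) fails at the other 2 worlds.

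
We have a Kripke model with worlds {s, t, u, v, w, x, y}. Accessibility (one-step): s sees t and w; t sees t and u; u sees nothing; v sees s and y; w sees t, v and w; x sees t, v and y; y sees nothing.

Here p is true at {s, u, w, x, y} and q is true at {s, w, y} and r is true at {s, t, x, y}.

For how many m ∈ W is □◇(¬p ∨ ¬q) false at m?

s: successors {t, w}; ◇(¬p ∨ ¬q) there: t:T, w:T. ✓
t: successors {t, u}; ◇(¬p ∨ ¬q) there: t:T, u:F. ✗
u: no successors, so □◇(¬p ∨ ¬q) holds vacuously. ✓
v: successors {s, y}; ◇(¬p ∨ ¬q) there: s:T, y:F. ✗
w: successors {t, v, w}; ◇(¬p ∨ ¬q) there: t:T, v:F, w:T. ✗
x: successors {t, v, y}; ◇(¬p ∨ ¬q) there: t:T, v:F, y:F. ✗
y: no successors, so □◇(¬p ∨ ¬q) holds vacuously. ✓
Satisfying worlds: {s, u, y}.
So □◇(¬p ∨ ¬q) fails at the other 4 worlds.

4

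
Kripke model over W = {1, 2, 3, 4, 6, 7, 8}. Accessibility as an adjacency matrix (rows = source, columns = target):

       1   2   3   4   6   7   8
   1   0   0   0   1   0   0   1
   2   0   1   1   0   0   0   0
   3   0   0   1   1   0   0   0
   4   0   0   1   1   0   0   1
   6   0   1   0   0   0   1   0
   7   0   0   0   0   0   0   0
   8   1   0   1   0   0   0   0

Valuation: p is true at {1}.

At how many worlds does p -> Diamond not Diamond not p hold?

1: p is T, Diamond not Diamond not p is F. ✗
2: p is F, Diamond not Diamond not p is F. ✓
3: p is F, Diamond not Diamond not p is F. ✓
4: p is F, Diamond not Diamond not p is F. ✓
6: p is F, Diamond not Diamond not p is T. ✓
7: p is F, Diamond not Diamond not p is F. ✓
8: p is F, Diamond not Diamond not p is F. ✓
Satisfying worlds: {2, 3, 4, 6, 7, 8}.

6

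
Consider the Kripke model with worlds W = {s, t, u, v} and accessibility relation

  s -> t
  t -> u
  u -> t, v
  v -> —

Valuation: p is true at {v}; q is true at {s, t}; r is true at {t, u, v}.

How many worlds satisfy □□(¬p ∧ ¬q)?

s: successors {t}; □(¬p ∧ ¬q) there: t:T. ✓
t: successors {u}; □(¬p ∧ ¬q) there: u:F. ✗
u: successors {t, v}; □(¬p ∧ ¬q) there: t:T, v:T. ✓
v: no successors, so □□(¬p ∧ ¬q) holds vacuously. ✓
Satisfying worlds: {s, u, v}.

3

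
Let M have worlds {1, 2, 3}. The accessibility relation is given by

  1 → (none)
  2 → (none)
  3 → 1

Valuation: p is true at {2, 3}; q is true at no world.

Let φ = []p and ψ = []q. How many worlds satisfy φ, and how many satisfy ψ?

For []p:
1: no successors, so []p holds vacuously. ✓
2: no successors, so []p holds vacuously. ✓
3: successors {1}; p there: 1:F. ✗
— 2 worlds.
For []q:
1: no successors, so []q holds vacuously. ✓
2: no successors, so []q holds vacuously. ✓
3: successors {1}; q there: 1:F. ✗
— 2 worlds.

2 and 2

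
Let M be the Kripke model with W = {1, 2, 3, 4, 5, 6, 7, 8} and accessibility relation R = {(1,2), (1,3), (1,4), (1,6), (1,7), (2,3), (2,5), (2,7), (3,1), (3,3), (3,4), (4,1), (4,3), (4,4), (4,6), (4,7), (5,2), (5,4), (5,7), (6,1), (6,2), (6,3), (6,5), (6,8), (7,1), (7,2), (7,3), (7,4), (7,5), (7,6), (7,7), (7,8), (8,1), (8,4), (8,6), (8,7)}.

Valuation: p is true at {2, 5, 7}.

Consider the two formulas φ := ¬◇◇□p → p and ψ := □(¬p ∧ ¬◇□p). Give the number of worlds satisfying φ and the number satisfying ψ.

For ¬◇◇□p → p:
1: ¬◇◇□p is T, p is F. ✗
2: ¬◇◇□p is T, p is T. ✓
3: ¬◇◇□p is T, p is F. ✗
4: ¬◇◇□p is T, p is F. ✗
5: ¬◇◇□p is T, p is T. ✓
6: ¬◇◇□p is T, p is F. ✗
7: ¬◇◇□p is T, p is T. ✓
8: ¬◇◇□p is T, p is F. ✗
— 3 worlds.
For □(¬p ∧ ¬◇□p):
1: successors {2, 3, 4, 6, 7}; ¬p ∧ ¬◇□p there: 2:F, 3:T, 4:T, 6:T, 7:F. ✗
2: successors {3, 5, 7}; ¬p ∧ ¬◇□p there: 3:T, 5:F, 7:F. ✗
3: successors {1, 3, 4}; ¬p ∧ ¬◇□p there: 1:T, 3:T, 4:T. ✓
4: successors {1, 3, 4, 6, 7}; ¬p ∧ ¬◇□p there: 1:T, 3:T, 4:T, 6:T, 7:F. ✗
5: successors {2, 4, 7}; ¬p ∧ ¬◇□p there: 2:F, 4:T, 7:F. ✗
6: successors {1, 2, 3, 5, 8}; ¬p ∧ ¬◇□p there: 1:T, 2:F, 3:T, 5:F, 8:T. ✗
7: successors {1, 2, 3, 4, 5, 6, 7, 8}; ¬p ∧ ¬◇□p there: 1:T, 2:F, 3:T, 4:T, 5:F, 6:T, 7:F, 8:T. ✗
8: successors {1, 4, 6, 7}; ¬p ∧ ¬◇□p there: 1:T, 4:T, 6:T, 7:F. ✗
— 1 world.

3 and 1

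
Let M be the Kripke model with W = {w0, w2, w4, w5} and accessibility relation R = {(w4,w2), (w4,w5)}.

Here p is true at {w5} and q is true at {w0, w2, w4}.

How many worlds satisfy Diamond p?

w0: no successors, so Diamond p fails. ✗
w2: no successors, so Diamond p fails. ✗
w4: successors {w2, w5}; p there: w2:F, w5:T. ✓
w5: no successors, so Diamond p fails. ✗
Satisfying worlds: {w4}.

1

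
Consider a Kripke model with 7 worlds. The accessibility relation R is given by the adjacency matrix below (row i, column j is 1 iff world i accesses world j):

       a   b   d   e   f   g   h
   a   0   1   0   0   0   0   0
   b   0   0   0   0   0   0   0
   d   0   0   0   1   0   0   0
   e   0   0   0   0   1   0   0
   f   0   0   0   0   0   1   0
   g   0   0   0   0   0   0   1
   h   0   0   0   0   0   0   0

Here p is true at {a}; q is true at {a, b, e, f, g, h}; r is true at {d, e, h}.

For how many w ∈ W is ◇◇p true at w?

a: successors {b}; ◇p there: b:F. ✗
b: no successors, so ◇◇p fails. ✗
d: successors {e}; ◇p there: e:F. ✗
e: successors {f}; ◇p there: f:F. ✗
f: successors {g}; ◇p there: g:F. ✗
g: successors {h}; ◇p there: h:F. ✗
h: no successors, so ◇◇p fails. ✗
Satisfying worlds: ∅.

0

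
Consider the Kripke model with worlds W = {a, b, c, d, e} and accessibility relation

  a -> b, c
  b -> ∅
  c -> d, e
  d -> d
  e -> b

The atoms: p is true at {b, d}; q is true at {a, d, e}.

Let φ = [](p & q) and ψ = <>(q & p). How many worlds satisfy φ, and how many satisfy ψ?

For [](p & q):
a: successors {b, c}; p & q there: b:F, c:F. ✗
b: no successors, so [](p & q) holds vacuously. ✓
c: successors {d, e}; p & q there: d:T, e:F. ✗
d: successors {d}; p & q there: d:T. ✓
e: successors {b}; p & q there: b:F. ✗
— 2 worlds.
For <>(q & p):
a: successors {b, c}; q & p there: b:F, c:F. ✗
b: no successors, so <>(q & p) fails. ✗
c: successors {d, e}; q & p there: d:T, e:F. ✓
d: successors {d}; q & p there: d:T. ✓
e: successors {b}; q & p there: b:F. ✗
— 2 worlds.

2 and 2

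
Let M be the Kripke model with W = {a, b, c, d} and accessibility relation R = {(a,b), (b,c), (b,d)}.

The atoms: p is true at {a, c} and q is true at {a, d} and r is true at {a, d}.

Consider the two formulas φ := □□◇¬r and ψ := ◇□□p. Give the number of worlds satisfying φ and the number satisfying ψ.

3 and 2

For □□◇¬r:
a: successors {b}; □◇¬r there: b:F. ✗
b: successors {c, d}; □◇¬r there: c:T, d:T. ✓
c: no successors, so □□◇¬r holds vacuously. ✓
d: no successors, so □□◇¬r holds vacuously. ✓
— 3 worlds.
For ◇□□p:
a: successors {b}; □□p there: b:T. ✓
b: successors {c, d}; □□p there: c:T, d:T. ✓
c: no successors, so ◇□□p fails. ✗
d: no successors, so ◇□□p fails. ✗
— 2 worlds.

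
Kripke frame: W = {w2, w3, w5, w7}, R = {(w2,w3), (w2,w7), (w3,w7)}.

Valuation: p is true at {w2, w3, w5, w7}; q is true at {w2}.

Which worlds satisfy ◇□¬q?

{w2, w3}

w2: successors {w3, w7}; □¬q there: w3:T, w7:T. ✓
w3: successors {w7}; □¬q there: w7:T. ✓
w5: no successors, so ◇□¬q fails. ✗
w7: no successors, so ◇□¬q fails. ✗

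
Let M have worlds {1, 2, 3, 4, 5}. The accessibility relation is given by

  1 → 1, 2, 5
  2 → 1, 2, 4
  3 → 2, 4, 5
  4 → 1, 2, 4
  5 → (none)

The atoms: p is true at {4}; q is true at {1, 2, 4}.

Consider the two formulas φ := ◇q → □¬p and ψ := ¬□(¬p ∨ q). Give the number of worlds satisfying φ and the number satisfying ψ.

2 and 0

For ◇q → □¬p:
1: ◇q is T, □¬p is T. ✓
2: ◇q is T, □¬p is F. ✗
3: ◇q is T, □¬p is F. ✗
4: ◇q is T, □¬p is F. ✗
5: ◇q is F, □¬p is T. ✓
— 2 worlds.
For ¬□(¬p ∨ q):
1: □(¬p ∨ q) is T. ✗
2: □(¬p ∨ q) is T. ✗
3: □(¬p ∨ q) is T. ✗
4: □(¬p ∨ q) is T. ✗
5: □(¬p ∨ q) is T. ✗
— 0 worlds.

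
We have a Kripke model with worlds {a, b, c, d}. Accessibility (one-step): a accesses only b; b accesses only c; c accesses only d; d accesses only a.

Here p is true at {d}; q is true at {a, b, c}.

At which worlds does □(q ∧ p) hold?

∅

a: successors {b}; q ∧ p there: b:F. ✗
b: successors {c}; q ∧ p there: c:F. ✗
c: successors {d}; q ∧ p there: d:F. ✗
d: successors {a}; q ∧ p there: a:F. ✗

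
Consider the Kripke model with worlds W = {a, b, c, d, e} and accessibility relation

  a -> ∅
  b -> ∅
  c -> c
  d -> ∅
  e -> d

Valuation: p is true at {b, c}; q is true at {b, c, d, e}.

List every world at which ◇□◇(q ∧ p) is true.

a: no successors, so ◇□◇(q ∧ p) fails. ✗
b: no successors, so ◇□◇(q ∧ p) fails. ✗
c: successors {c}; □◇(q ∧ p) there: c:T. ✓
d: no successors, so ◇□◇(q ∧ p) fails. ✗
e: successors {d}; □◇(q ∧ p) there: d:T. ✓

{c, e}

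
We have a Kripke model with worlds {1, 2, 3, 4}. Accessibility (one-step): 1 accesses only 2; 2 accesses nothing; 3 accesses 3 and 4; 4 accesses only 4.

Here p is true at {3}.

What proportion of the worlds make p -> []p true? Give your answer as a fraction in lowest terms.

3/4

1: p is F, []p is F. ✓
2: p is F, []p is T. ✓
3: p is T, []p is F. ✗
4: p is F, []p is F. ✓
That's 3 of 4 worlds, so 3/4.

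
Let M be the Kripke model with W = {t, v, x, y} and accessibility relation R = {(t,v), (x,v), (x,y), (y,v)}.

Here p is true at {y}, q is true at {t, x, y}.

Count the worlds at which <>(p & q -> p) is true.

3

t: successors {v}; p & q -> p there: v:T. ✓
v: no successors, so <>(p & q -> p) fails. ✗
x: successors {v, y}; p & q -> p there: v:T, y:T. ✓
y: successors {v}; p & q -> p there: v:T. ✓
Satisfying worlds: {t, x, y}.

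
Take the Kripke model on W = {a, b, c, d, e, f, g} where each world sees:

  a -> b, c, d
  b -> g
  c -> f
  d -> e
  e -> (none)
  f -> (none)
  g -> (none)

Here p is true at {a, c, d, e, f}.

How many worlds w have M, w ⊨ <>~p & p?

1

a: <>~p is T, p is T. ✓
b: <>~p is T, p is F. ✗
c: <>~p is F, p is T. ✗
d: <>~p is F, p is T. ✗
e: <>~p is F, p is T. ✗
f: <>~p is F, p is T. ✗
g: <>~p is F, p is F. ✗
Satisfying worlds: {a}.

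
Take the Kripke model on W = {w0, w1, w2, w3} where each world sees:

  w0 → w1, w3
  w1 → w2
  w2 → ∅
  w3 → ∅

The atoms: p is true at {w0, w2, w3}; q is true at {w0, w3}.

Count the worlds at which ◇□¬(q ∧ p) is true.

w0: successors {w1, w3}; □¬(q ∧ p) there: w1:T, w3:T. ✓
w1: successors {w2}; □¬(q ∧ p) there: w2:T. ✓
w2: no successors, so ◇□¬(q ∧ p) fails. ✗
w3: no successors, so ◇□¬(q ∧ p) fails. ✗
Satisfying worlds: {w0, w1}.

2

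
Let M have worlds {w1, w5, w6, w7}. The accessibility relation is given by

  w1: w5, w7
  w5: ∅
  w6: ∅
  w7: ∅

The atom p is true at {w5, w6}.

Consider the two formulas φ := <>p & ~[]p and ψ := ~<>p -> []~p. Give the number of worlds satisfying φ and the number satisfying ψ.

For <>p & ~[]p:
w1: <>p is T, ~[]p is T. ✓
w5: <>p is F, ~[]p is F. ✗
w6: <>p is F, ~[]p is F. ✗
w7: <>p is F, ~[]p is F. ✗
— 1 world.
For ~<>p -> []~p:
w1: ~<>p is F, []~p is F. ✓
w5: ~<>p is T, []~p is T. ✓
w6: ~<>p is T, []~p is T. ✓
w7: ~<>p is T, []~p is T. ✓
— 4 worlds.

1 and 4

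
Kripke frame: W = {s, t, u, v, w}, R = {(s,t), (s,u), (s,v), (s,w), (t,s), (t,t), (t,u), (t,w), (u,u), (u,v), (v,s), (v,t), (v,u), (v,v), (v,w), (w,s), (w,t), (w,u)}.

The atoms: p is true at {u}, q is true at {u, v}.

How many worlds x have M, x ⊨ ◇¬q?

4

s: successors {t, u, v, w}; ¬q there: t:T, u:F, v:F, w:T. ✓
t: successors {s, t, u, w}; ¬q there: s:T, t:T, u:F, w:T. ✓
u: successors {u, v}; ¬q there: u:F, v:F. ✗
v: successors {s, t, u, v, w}; ¬q there: s:T, t:T, u:F, v:F, w:T. ✓
w: successors {s, t, u}; ¬q there: s:T, t:T, u:F. ✓
Satisfying worlds: {s, t, v, w}.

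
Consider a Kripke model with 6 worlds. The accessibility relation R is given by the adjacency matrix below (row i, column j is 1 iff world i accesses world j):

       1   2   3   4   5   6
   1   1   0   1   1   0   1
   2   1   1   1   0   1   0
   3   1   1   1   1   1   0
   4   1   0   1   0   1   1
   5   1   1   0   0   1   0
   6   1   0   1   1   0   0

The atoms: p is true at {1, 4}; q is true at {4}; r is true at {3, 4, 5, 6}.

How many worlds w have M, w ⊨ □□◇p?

6

1: successors {1, 3, 4, 6}; □◇p there: 1:T, 3:T, 4:T, 6:T. ✓
2: successors {1, 2, 3, 5}; □◇p there: 1:T, 2:T, 3:T, 5:T. ✓
3: successors {1, 2, 3, 4, 5}; □◇p there: 1:T, 2:T, 3:T, 4:T, 5:T. ✓
4: successors {1, 3, 5, 6}; □◇p there: 1:T, 3:T, 5:T, 6:T. ✓
5: successors {1, 2, 5}; □◇p there: 1:T, 2:T, 5:T. ✓
6: successors {1, 3, 4}; □◇p there: 1:T, 3:T, 4:T. ✓
Satisfying worlds: {1, 2, 3, 4, 5, 6}.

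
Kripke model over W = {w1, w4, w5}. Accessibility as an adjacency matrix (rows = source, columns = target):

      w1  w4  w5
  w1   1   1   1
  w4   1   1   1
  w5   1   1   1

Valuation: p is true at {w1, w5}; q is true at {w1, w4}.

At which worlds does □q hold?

∅

w1: successors {w1, w4, w5}; q there: w1:T, w4:T, w5:F. ✗
w4: successors {w1, w4, w5}; q there: w1:T, w4:T, w5:F. ✗
w5: successors {w1, w4, w5}; q there: w1:T, w4:T, w5:F. ✗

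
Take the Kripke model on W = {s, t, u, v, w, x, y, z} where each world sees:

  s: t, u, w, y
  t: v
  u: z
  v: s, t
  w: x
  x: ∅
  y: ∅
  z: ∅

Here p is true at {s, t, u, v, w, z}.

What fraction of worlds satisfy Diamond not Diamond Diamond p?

3/8

s: successors {t, u, w, y}; not Diamond Diamond p there: t:F, u:T, w:T, y:T. ✓
t: successors {v}; not Diamond Diamond p there: v:F. ✗
u: successors {z}; not Diamond Diamond p there: z:T. ✓
v: successors {s, t}; not Diamond Diamond p there: s:F, t:F. ✗
w: successors {x}; not Diamond Diamond p there: x:T. ✓
x: no successors, so Diamond not Diamond Diamond p fails. ✗
y: no successors, so Diamond not Diamond Diamond p fails. ✗
z: no successors, so Diamond not Diamond Diamond p fails. ✗
That's 3 of 8 worlds, so 3/8.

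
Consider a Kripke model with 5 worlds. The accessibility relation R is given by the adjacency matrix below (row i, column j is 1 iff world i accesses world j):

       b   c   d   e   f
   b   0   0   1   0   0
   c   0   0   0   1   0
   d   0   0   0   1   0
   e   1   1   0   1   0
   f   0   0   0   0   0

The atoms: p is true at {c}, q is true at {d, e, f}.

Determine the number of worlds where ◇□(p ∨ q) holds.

2

b: successors {d}; □(p ∨ q) there: d:T. ✓
c: successors {e}; □(p ∨ q) there: e:F. ✗
d: successors {e}; □(p ∨ q) there: e:F. ✗
e: successors {b, c, e}; □(p ∨ q) there: b:T, c:T, e:F. ✓
f: no successors, so ◇□(p ∨ q) fails. ✗
Satisfying worlds: {b, e}.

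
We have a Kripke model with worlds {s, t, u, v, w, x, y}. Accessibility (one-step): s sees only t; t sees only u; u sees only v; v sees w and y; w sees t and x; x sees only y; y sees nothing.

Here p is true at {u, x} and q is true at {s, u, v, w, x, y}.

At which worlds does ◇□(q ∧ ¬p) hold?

{t, u, v, w, x}

s: successors {t}; □(q ∧ ¬p) there: t:F. ✗
t: successors {u}; □(q ∧ ¬p) there: u:T. ✓
u: successors {v}; □(q ∧ ¬p) there: v:T. ✓
v: successors {w, y}; □(q ∧ ¬p) there: w:F, y:T. ✓
w: successors {t, x}; □(q ∧ ¬p) there: t:F, x:T. ✓
x: successors {y}; □(q ∧ ¬p) there: y:T. ✓
y: no successors, so ◇□(q ∧ ¬p) fails. ✗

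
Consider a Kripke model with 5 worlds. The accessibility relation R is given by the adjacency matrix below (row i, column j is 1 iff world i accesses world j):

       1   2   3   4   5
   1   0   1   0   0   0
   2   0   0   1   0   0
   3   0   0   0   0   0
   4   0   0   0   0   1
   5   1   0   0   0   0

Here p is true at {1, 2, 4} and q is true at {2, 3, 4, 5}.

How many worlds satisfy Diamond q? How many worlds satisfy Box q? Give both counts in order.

For Diamond q:
1: successors {2}; q there: 2:T. ✓
2: successors {3}; q there: 3:T. ✓
3: no successors, so Diamond q fails. ✗
4: successors {5}; q there: 5:T. ✓
5: successors {1}; q there: 1:F. ✗
— 3 worlds.
For Box q:
1: successors {2}; q there: 2:T. ✓
2: successors {3}; q there: 3:T. ✓
3: no successors, so Box q holds vacuously. ✓
4: successors {5}; q there: 5:T. ✓
5: successors {1}; q there: 1:F. ✗
— 4 worlds.

3 and 4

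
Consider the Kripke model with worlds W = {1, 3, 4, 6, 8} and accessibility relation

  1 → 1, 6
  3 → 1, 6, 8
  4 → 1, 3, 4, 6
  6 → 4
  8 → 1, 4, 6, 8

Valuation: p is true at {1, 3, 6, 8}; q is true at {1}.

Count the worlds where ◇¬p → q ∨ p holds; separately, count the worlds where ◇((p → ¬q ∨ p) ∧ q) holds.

4 and 4

For ◇¬p → q ∨ p:
1: ◇¬p is F, q ∨ p is T. ✓
3: ◇¬p is F, q ∨ p is T. ✓
4: ◇¬p is T, q ∨ p is F. ✗
6: ◇¬p is T, q ∨ p is T. ✓
8: ◇¬p is T, q ∨ p is T. ✓
— 4 worlds.
For ◇((p → ¬q ∨ p) ∧ q):
1: successors {1, 6}; (p → ¬q ∨ p) ∧ q there: 1:T, 6:F. ✓
3: successors {1, 6, 8}; (p → ¬q ∨ p) ∧ q there: 1:T, 6:F, 8:F. ✓
4: successors {1, 3, 4, 6}; (p → ¬q ∨ p) ∧ q there: 1:T, 3:F, 4:F, 6:F. ✓
6: successors {4}; (p → ¬q ∨ p) ∧ q there: 4:F. ✗
8: successors {1, 4, 6, 8}; (p → ¬q ∨ p) ∧ q there: 1:T, 4:F, 6:F, 8:F. ✓
— 4 worlds.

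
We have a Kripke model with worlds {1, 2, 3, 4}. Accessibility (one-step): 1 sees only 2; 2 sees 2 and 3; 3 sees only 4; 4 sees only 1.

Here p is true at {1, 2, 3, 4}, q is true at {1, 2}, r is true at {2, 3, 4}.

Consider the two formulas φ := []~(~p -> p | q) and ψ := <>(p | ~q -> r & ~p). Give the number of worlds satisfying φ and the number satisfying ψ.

0 and 0

For []~(~p -> p | q):
1: successors {2}; ~(~p -> p | q) there: 2:F. ✗
2: successors {2, 3}; ~(~p -> p | q) there: 2:F, 3:F. ✗
3: successors {4}; ~(~p -> p | q) there: 4:F. ✗
4: successors {1}; ~(~p -> p | q) there: 1:F. ✗
— 0 worlds.
For <>(p | ~q -> r & ~p):
1: successors {2}; p | ~q -> r & ~p there: 2:F. ✗
2: successors {2, 3}; p | ~q -> r & ~p there: 2:F, 3:F. ✗
3: successors {4}; p | ~q -> r & ~p there: 4:F. ✗
4: successors {1}; p | ~q -> r & ~p there: 1:F. ✗
— 0 worlds.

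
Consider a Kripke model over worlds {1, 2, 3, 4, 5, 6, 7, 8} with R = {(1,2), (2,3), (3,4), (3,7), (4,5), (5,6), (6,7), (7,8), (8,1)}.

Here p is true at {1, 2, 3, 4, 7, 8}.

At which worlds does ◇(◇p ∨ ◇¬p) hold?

1: successors {2}; ◇p ∨ ◇¬p there: 2:T. ✓
2: successors {3}; ◇p ∨ ◇¬p there: 3:T. ✓
3: successors {4, 7}; ◇p ∨ ◇¬p there: 4:T, 7:T. ✓
4: successors {5}; ◇p ∨ ◇¬p there: 5:T. ✓
5: successors {6}; ◇p ∨ ◇¬p there: 6:T. ✓
6: successors {7}; ◇p ∨ ◇¬p there: 7:T. ✓
7: successors {8}; ◇p ∨ ◇¬p there: 8:T. ✓
8: successors {1}; ◇p ∨ ◇¬p there: 1:T. ✓

{1, 2, 3, 4, 5, 6, 7, 8}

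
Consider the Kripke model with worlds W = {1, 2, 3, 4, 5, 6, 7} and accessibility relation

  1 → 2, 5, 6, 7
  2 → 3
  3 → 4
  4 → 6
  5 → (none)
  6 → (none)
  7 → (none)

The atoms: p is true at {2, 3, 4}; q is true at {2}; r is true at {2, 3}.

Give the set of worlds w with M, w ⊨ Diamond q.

{1}

1: successors {2, 5, 6, 7}; q there: 2:T, 5:F, 6:F, 7:F. ✓
2: successors {3}; q there: 3:F. ✗
3: successors {4}; q there: 4:F. ✗
4: successors {6}; q there: 6:F. ✗
5: no successors, so Diamond q fails. ✗
6: no successors, so Diamond q fails. ✗
7: no successors, so Diamond q fails. ✗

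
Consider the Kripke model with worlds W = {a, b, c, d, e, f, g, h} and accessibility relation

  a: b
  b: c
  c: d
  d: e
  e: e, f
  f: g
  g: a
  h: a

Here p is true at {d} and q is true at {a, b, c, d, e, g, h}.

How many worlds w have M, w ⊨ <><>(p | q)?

a: successors {b}; <>(p | q) there: b:T. ✓
b: successors {c}; <>(p | q) there: c:T. ✓
c: successors {d}; <>(p | q) there: d:T. ✓
d: successors {e}; <>(p | q) there: e:T. ✓
e: successors {e, f}; <>(p | q) there: e:T, f:T. ✓
f: successors {g}; <>(p | q) there: g:T. ✓
g: successors {a}; <>(p | q) there: a:T. ✓
h: successors {a}; <>(p | q) there: a:T. ✓
Satisfying worlds: {a, b, c, d, e, f, g, h}.

8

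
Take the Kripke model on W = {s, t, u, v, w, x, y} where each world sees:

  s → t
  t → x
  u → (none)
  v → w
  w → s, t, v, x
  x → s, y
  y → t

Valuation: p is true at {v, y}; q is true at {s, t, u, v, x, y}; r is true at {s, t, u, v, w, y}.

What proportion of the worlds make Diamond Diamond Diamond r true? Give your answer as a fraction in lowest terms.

s: successors {t}; Diamond Diamond r there: t:T. ✓
t: successors {x}; Diamond Diamond r there: x:T. ✓
u: no successors, so Diamond Diamond Diamond r fails. ✗
v: successors {w}; Diamond Diamond r there: w:T. ✓
w: successors {s, t, v, x}; Diamond Diamond r there: s:F, t:T, v:T, x:T. ✓
x: successors {s, y}; Diamond Diamond r there: s:F, y:F. ✗
y: successors {t}; Diamond Diamond r there: t:T. ✓
That's 5 of 7 worlds, so 5/7.

5/7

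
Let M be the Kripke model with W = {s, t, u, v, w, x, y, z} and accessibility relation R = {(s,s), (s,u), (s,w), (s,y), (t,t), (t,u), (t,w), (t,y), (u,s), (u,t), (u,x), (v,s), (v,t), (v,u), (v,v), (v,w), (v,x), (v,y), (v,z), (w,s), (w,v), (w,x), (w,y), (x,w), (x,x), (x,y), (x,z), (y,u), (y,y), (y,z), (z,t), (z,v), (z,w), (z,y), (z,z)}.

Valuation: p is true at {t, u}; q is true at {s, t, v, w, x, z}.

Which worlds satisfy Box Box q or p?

{t, u}

s: Box Box q is F, p is F. ✗
t: Box Box q is F, p is T. ✓
u: Box Box q is F, p is T. ✓
v: Box Box q is F, p is F. ✗
w: Box Box q is F, p is F. ✗
x: Box Box q is F, p is F. ✗
y: Box Box q is F, p is F. ✗
z: Box Box q is F, p is F. ✗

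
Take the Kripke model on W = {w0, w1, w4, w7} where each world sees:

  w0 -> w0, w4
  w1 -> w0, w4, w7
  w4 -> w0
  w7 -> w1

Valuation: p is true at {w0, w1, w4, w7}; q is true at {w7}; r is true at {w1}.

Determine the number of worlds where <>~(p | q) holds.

0

w0: successors {w0, w4}; ~(p | q) there: w0:F, w4:F. ✗
w1: successors {w0, w4, w7}; ~(p | q) there: w0:F, w4:F, w7:F. ✗
w4: successors {w0}; ~(p | q) there: w0:F. ✗
w7: successors {w1}; ~(p | q) there: w1:F. ✗
Satisfying worlds: ∅.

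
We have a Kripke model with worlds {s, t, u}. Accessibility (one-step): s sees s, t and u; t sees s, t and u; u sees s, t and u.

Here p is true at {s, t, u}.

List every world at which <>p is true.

s: successors {s, t, u}; p there: s:T, t:T, u:T. ✓
t: successors {s, t, u}; p there: s:T, t:T, u:T. ✓
u: successors {s, t, u}; p there: s:T, t:T, u:T. ✓

{s, t, u}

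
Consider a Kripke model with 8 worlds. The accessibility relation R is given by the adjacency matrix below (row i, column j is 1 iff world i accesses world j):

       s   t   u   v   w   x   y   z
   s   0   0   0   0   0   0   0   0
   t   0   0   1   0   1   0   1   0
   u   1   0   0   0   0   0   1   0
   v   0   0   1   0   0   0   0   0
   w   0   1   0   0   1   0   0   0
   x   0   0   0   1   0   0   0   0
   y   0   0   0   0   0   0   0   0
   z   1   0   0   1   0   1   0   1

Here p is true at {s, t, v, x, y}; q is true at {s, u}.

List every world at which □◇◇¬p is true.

{s, w, y}

s: no successors, so □◇◇¬p holds vacuously. ✓
t: successors {u, w, y}; ◇◇¬p there: u:F, w:T, y:F. ✗
u: successors {s, y}; ◇◇¬p there: s:F, y:F. ✗
v: successors {u}; ◇◇¬p there: u:F. ✗
w: successors {t, w}; ◇◇¬p there: t:T, w:T. ✓
x: successors {v}; ◇◇¬p there: v:F. ✗
y: no successors, so □◇◇¬p holds vacuously. ✓
z: successors {s, v, x, z}; ◇◇¬p there: s:F, v:F, x:T, z:T. ✗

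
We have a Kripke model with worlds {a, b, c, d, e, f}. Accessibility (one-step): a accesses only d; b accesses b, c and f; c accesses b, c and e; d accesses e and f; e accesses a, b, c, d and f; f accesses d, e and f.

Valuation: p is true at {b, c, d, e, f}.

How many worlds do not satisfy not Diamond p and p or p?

1

a: not Diamond p and p is F, p is F. ✗
b: not Diamond p and p is F, p is T. ✓
c: not Diamond p and p is F, p is T. ✓
d: not Diamond p and p is F, p is T. ✓
e: not Diamond p and p is F, p is T. ✓
f: not Diamond p and p is F, p is T. ✓
Satisfying worlds: {b, c, d, e, f}.
So not Diamond p and p or p fails at the other 1 world.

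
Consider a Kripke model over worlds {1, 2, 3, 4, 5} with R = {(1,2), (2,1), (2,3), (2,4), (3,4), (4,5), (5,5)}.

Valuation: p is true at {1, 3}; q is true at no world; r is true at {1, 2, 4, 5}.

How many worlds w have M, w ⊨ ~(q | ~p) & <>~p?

1: ~(q | ~p) is T, <>~p is T. ✓
2: ~(q | ~p) is F, <>~p is T. ✗
3: ~(q | ~p) is T, <>~p is T. ✓
4: ~(q | ~p) is F, <>~p is T. ✗
5: ~(q | ~p) is F, <>~p is T. ✗
Satisfying worlds: {1, 3}.

2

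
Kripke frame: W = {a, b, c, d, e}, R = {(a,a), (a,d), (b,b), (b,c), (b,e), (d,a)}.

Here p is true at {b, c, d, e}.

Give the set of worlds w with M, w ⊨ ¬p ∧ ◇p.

a: ¬p is T, ◇p is T. ✓
b: ¬p is F, ◇p is T. ✗
c: ¬p is F, ◇p is F. ✗
d: ¬p is F, ◇p is F. ✗
e: ¬p is F, ◇p is F. ✗

{a}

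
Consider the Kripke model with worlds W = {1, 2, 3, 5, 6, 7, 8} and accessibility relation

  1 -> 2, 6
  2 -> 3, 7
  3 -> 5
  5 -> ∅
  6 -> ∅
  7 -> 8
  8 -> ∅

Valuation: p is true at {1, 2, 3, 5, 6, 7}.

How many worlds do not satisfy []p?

1: successors {2, 6}; p there: 2:T, 6:T. ✓
2: successors {3, 7}; p there: 3:T, 7:T. ✓
3: successors {5}; p there: 5:T. ✓
5: no successors, so []p holds vacuously. ✓
6: no successors, so []p holds vacuously. ✓
7: successors {8}; p there: 8:F. ✗
8: no successors, so []p holds vacuously. ✓
Satisfying worlds: {1, 2, 3, 5, 6, 8}.
So []p fails at the other 1 world.

1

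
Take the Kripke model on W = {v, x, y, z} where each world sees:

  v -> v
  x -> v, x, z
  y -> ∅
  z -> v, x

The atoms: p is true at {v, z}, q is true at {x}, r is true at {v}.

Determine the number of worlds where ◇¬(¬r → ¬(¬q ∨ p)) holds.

v: successors {v}; ¬(¬r → ¬(¬q ∨ p)) there: v:F. ✗
x: successors {v, x, z}; ¬(¬r → ¬(¬q ∨ p)) there: v:F, x:F, z:T. ✓
y: no successors, so ◇¬(¬r → ¬(¬q ∨ p)) fails. ✗
z: successors {v, x}; ¬(¬r → ¬(¬q ∨ p)) there: v:F, x:F. ✗
Satisfying worlds: {x}.

1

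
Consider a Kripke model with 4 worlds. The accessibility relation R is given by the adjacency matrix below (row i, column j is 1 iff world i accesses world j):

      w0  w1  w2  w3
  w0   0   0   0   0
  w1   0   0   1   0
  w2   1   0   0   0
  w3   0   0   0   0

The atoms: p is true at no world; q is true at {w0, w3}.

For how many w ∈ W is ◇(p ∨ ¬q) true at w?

1

w0: no successors, so ◇(p ∨ ¬q) fails. ✗
w1: successors {w2}; p ∨ ¬q there: w2:T. ✓
w2: successors {w0}; p ∨ ¬q there: w0:F. ✗
w3: no successors, so ◇(p ∨ ¬q) fails. ✗
Satisfying worlds: {w1}.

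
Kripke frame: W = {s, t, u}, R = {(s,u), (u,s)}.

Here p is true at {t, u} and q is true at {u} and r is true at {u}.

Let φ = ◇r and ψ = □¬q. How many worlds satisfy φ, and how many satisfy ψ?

For ◇r:
s: successors {u}; r there: u:T. ✓
t: no successors, so ◇r fails. ✗
u: successors {s}; r there: s:F. ✗
— 1 world.
For □¬q:
s: successors {u}; ¬q there: u:F. ✗
t: no successors, so □¬q holds vacuously. ✓
u: successors {s}; ¬q there: s:T. ✓
— 2 worlds.

1 and 2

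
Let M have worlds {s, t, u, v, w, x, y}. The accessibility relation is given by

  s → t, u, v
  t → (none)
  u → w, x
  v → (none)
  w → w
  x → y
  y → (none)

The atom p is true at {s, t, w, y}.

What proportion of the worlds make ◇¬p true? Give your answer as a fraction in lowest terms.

s: successors {t, u, v}; ¬p there: t:F, u:T, v:T. ✓
t: no successors, so ◇¬p fails. ✗
u: successors {w, x}; ¬p there: w:F, x:T. ✓
v: no successors, so ◇¬p fails. ✗
w: successors {w}; ¬p there: w:F. ✗
x: successors {y}; ¬p there: y:F. ✗
y: no successors, so ◇¬p fails. ✗
That's 2 of 7 worlds, so 2/7.

2/7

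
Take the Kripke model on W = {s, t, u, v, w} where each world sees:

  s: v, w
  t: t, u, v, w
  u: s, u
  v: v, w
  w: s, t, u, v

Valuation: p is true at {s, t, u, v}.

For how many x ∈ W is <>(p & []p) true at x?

3

s: successors {v, w}; p & []p there: v:F, w:F. ✗
t: successors {t, u, v, w}; p & []p there: t:F, u:T, v:F, w:F. ✓
u: successors {s, u}; p & []p there: s:F, u:T. ✓
v: successors {v, w}; p & []p there: v:F, w:F. ✗
w: successors {s, t, u, v}; p & []p there: s:F, t:F, u:T, v:F. ✓
Satisfying worlds: {t, u, w}.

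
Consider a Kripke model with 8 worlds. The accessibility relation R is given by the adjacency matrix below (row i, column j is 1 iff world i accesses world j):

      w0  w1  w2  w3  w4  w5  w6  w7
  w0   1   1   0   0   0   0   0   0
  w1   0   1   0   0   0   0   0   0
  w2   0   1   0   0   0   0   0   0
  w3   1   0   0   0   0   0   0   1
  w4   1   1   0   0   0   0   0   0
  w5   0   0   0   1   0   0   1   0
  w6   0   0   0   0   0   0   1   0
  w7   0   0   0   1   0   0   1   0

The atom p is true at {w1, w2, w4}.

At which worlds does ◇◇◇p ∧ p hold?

w0: ◇◇◇p is T, p is F. ✗
w1: ◇◇◇p is T, p is T. ✓
w2: ◇◇◇p is T, p is T. ✓
w3: ◇◇◇p is T, p is F. ✗
w4: ◇◇◇p is T, p is T. ✓
w5: ◇◇◇p is T, p is F. ✗
w6: ◇◇◇p is F, p is F. ✗
w7: ◇◇◇p is T, p is F. ✗

{w1, w2, w4}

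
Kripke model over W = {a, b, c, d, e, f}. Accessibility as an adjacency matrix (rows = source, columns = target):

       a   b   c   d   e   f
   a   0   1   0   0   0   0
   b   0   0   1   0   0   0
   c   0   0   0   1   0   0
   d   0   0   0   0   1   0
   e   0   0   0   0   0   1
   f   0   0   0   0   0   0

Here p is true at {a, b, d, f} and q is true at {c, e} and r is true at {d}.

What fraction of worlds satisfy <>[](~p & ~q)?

1/6

a: successors {b}; [](~p & ~q) there: b:F. ✗
b: successors {c}; [](~p & ~q) there: c:F. ✗
c: successors {d}; [](~p & ~q) there: d:F. ✗
d: successors {e}; [](~p & ~q) there: e:F. ✗
e: successors {f}; [](~p & ~q) there: f:T. ✓
f: no successors, so <>[](~p & ~q) fails. ✗
That's 1 of 6 worlds, so 1/6.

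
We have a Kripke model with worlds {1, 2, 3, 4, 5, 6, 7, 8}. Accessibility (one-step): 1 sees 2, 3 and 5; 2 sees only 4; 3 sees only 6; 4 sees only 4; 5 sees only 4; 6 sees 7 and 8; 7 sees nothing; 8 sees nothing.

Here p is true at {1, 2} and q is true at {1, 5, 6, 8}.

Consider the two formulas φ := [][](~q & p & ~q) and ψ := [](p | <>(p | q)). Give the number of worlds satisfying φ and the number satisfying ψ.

For [][](~q & p & ~q):
1: successors {2, 3, 5}; [](~q & p & ~q) there: 2:F, 3:F, 5:F. ✗
2: successors {4}; [](~q & p & ~q) there: 4:F. ✗
3: successors {6}; [](~q & p & ~q) there: 6:F. ✗
4: successors {4}; [](~q & p & ~q) there: 4:F. ✗
5: successors {4}; [](~q & p & ~q) there: 4:F. ✗
6: successors {7, 8}; [](~q & p & ~q) there: 7:T, 8:T. ✓
7: no successors, so [][](~q & p & ~q) holds vacuously. ✓
8: no successors, so [][](~q & p & ~q) holds vacuously. ✓
— 3 worlds.
For [](p | <>(p | q)):
1: successors {2, 3, 5}; p | <>(p | q) there: 2:T, 3:T, 5:F. ✗
2: successors {4}; p | <>(p | q) there: 4:F. ✗
3: successors {6}; p | <>(p | q) there: 6:T. ✓
4: successors {4}; p | <>(p | q) there: 4:F. ✗
5: successors {4}; p | <>(p | q) there: 4:F. ✗
6: successors {7, 8}; p | <>(p | q) there: 7:F, 8:F. ✗
7: no successors, so [](p | <>(p | q)) holds vacuously. ✓
8: no successors, so [](p | <>(p | q)) holds vacuously. ✓
— 3 worlds.

3 and 3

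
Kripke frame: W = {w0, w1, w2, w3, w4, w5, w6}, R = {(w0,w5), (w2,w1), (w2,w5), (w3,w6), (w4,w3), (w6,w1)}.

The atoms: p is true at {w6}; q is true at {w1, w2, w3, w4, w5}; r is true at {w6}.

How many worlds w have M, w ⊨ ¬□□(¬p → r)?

w0: □□(¬p → r) is T. ✗
w1: □□(¬p → r) is T. ✗
w2: □□(¬p → r) is T. ✗
w3: □□(¬p → r) is F. ✓
w4: □□(¬p → r) is T. ✗
w5: □□(¬p → r) is T. ✗
w6: □□(¬p → r) is T. ✗
Satisfying worlds: {w3}.

1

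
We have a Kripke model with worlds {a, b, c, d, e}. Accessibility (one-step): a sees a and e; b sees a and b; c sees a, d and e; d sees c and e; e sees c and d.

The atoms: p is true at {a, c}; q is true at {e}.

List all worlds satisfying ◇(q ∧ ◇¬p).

a: successors {a, e}; q ∧ ◇¬p there: a:F, e:T. ✓
b: successors {a, b}; q ∧ ◇¬p there: a:F, b:F. ✗
c: successors {a, d, e}; q ∧ ◇¬p there: a:F, d:F, e:T. ✓
d: successors {c, e}; q ∧ ◇¬p there: c:F, e:T. ✓
e: successors {c, d}; q ∧ ◇¬p there: c:F, d:F. ✗

{a, c, d}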